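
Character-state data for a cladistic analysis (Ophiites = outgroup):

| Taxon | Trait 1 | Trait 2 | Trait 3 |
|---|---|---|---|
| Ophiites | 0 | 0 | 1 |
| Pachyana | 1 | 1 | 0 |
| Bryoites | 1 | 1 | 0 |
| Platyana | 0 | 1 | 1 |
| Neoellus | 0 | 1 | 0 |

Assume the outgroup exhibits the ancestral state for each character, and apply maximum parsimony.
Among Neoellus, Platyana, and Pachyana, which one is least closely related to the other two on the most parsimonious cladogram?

Platyana

Character polarity is set by the outgroup: the derived state is whichever differs from the outgroup's state, so for Trait 3 the derived state is '0', and for the remaining characters it is '1'.
Only Bryoites and Pachyana show the derived state '1' for Trait 1, supporting them as a clade.
All ingroup taxa share the derived state '1' for Trait 2; it defines the ingroup but does not resolve relationships within it.
Trait 3 (derived state '0') is shared by Bryoites, Neoellus, and Pachyana — a synapomorphy uniting that clade.
Most parsimonious ingroup topology: (((Pachyana,Bryoites),Neoellus),Platyana).
Pachyana and Neoellus share a more recent common ancestor with each other than either does with Platyana, so Platyana is the least closely related of the three.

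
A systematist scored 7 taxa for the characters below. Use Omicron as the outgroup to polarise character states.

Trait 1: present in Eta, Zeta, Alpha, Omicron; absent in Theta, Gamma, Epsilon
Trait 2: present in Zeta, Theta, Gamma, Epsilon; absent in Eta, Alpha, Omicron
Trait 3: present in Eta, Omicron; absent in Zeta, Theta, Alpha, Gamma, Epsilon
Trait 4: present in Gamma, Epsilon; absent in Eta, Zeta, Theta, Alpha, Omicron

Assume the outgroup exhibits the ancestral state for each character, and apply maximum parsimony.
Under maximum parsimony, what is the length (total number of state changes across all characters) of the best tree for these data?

Character polarity is set by the outgroup: the derived state is whichever differs from the outgroup's state, so for Trait 1, Trait 3 the derived state is 'absent', and for the remaining characters it is 'present'.
Trait 1 (derived state 'absent') is shared by Epsilon, Gamma, and Theta — a synapomorphy uniting that clade.
Trait 2 (derived state 'present') is shared by Epsilon, Gamma, Theta, and Zeta — a synapomorphy uniting that clade.
Trait 3: derived state 'absent' in Alpha, Epsilon, Gamma, Theta, and Zeta only — synapomorphy for {Alpha, Epsilon, Gamma, Theta, Zeta}.
Only Epsilon and Gamma show the derived state 'present' for Trait 4, supporting them as a clade.
Most parsimonious ingroup topology: ((((Theta,(Gamma,Epsilon)),Zeta),Alpha),Eta).
Changes per character on this tree: Trait 1: 1; Trait 2: 1; Trait 3: 1; Trait 4: 1.
Total = 4.

4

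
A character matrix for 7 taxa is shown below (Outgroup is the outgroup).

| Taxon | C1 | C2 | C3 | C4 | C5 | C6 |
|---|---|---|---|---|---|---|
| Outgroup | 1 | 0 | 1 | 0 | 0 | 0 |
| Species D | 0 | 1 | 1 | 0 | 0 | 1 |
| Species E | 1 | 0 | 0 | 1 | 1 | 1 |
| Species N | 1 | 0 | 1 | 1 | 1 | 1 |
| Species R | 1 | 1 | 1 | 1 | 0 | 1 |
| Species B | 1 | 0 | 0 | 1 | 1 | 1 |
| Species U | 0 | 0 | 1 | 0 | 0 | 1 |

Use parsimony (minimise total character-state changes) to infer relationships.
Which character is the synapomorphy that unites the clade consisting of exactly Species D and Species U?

C1

Character polarity is set by the outgroup: the derived state is whichever differs from the outgroup's state, so for C1, C3 the derived state is '0', and for the remaining characters it is '1'.
C1 (derived state '0') is shared by Species D and Species U — a synapomorphy uniting that clade.
C2 (state '1') occurs in Species D and Species R but conflicts with the nesting implied by the other characters — most parsimoniously interpreted as homoplasy.
C3: derived state '0' in Species B and Species E only — synapomorphy for {Species B, Species E}.
C4: derived state '1' in Species B, Species E, Species N, and Species R only — synapomorphy for {Species B, Species E, Species N, Species R}.
C5 (derived state '1') is shared by Species B, Species E, and Species N — a synapomorphy uniting that clade.
C6 (derived state '1') is shared by all ingroup taxa — unites the whole ingroup.
Most parsimonious ingroup topology: ((Species D,Species U),(((Species E,Species B),Species N),Species R)).
The clade {Species D, Species U} is supported by C1: its derived state '0' occurs in exactly those taxa and in no other taxon (including the outgroup).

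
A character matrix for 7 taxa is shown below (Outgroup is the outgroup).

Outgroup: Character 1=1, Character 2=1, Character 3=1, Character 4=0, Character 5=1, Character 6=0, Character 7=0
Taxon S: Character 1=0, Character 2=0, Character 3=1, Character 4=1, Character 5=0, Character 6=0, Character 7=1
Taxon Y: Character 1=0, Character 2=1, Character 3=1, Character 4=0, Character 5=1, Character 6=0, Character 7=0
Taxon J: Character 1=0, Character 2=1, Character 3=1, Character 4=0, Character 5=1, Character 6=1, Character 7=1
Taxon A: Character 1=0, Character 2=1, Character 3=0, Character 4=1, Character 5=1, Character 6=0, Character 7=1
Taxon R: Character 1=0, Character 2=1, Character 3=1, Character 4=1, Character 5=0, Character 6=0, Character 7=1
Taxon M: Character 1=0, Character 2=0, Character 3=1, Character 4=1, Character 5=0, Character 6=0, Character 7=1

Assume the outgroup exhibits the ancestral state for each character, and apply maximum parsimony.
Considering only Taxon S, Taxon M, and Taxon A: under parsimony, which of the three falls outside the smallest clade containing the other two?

Taxon A

Character polarity is set by the outgroup: the derived state is whichever differs from the outgroup's state, so for Character 1, Character 2, Character 3, Character 5 the derived state is '0', and for the remaining characters it is '1'.
Character 1 (derived state '0') is shared by all ingroup taxa — unites the whole ingroup.
Character 2 (derived state '0') is shared by Taxon M and Taxon S — a synapomorphy uniting that clade.
Character 3 (derived state '0') is unique to Taxon A (autapomorphy; uninformative for grouping).
Only Taxon A, Taxon M, Taxon R, and Taxon S show the derived state '1' for Character 4, supporting them as a clade.
Only Taxon M, Taxon R, and Taxon S show the derived state '0' for Character 5, supporting them as a clade.
Character 6 (derived state '1') is unique to Taxon J (autapomorphy; uninformative for grouping).
Only Taxon A, Taxon J, Taxon M, Taxon R, and Taxon S show the derived state '1' for Character 7, supporting them as a clade.
Most parsimonious ingroup topology: (((((Taxon S,Taxon M),Taxon R),Taxon A),Taxon J),Taxon Y).
Taxon M and Taxon S share a more recent common ancestor with each other than either does with Taxon A, so Taxon A is the least closely related of the three.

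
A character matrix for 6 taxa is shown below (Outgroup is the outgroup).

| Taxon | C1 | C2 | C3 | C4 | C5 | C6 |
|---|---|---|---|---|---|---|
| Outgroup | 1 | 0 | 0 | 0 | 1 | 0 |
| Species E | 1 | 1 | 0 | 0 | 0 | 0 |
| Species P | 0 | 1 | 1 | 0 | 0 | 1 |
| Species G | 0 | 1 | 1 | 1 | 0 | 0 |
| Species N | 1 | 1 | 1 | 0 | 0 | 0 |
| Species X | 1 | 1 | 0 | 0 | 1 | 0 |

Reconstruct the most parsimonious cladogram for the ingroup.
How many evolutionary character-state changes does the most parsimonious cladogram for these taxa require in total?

6

Character polarity is set by the outgroup: the derived state is whichever differs from the outgroup's state, so for C1, C5 the derived state is '0', and for the remaining characters it is '1'.
C1 (derived state '0') is shared by Species G and Species P — a synapomorphy uniting that clade.
C2 (derived state '1') is shared by all ingroup taxa — unites the whole ingroup.
Only Species G, Species N, and Species P show the derived state '1' for C3, supporting them as a clade.
C4 (derived state '1') is unique to Species G (autapomorphy; uninformative for grouping).
Only Species E, Species G, Species N, and Species P show the derived state '0' for C5, supporting them as a clade.
C6 (derived state '1') is unique to Species P (autapomorphy; uninformative for grouping).
Most parsimonious ingroup topology: ((Species E,((Species P,Species G),Species N)),Species X).
Changes per character on this tree: C1: 1; C2: 1; C3: 1; C4: 1; C5: 1; C6: 1.
Total = 6.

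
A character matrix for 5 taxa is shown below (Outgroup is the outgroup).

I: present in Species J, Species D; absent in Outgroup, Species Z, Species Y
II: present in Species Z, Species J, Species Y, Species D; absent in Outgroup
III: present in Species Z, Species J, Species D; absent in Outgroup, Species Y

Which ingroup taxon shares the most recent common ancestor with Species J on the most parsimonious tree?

Species D

The outgroup has state 'absent' for every character, so 'present' is the derived state throughout.
I (derived state 'present') is shared by Species D and Species J — a synapomorphy uniting that clade.
II (derived state 'present') is shared by all ingroup taxa — unites the whole ingroup.
Only Species D, Species J, and Species Z show the derived state 'present' for III, supporting them as a clade.
Most parsimonious ingroup topology: ((Species Z,(Species J,Species D)),Species Y).
Species J and Species D form a cherry on this tree, so they are sister taxa.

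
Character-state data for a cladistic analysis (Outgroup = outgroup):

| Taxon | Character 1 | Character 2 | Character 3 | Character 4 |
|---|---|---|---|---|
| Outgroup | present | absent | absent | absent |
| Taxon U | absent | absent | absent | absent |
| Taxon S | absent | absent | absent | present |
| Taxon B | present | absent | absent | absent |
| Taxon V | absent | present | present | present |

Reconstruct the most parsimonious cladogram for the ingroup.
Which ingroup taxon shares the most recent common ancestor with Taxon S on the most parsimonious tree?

Character polarity is set by the outgroup: the derived state is whichever differs from the outgroup's state, so for Character 1 the derived state is 'absent', and for the remaining characters it is 'present'.
Character 1: derived state 'absent' in Taxon S, Taxon U, and Taxon V only — synapomorphy for {Taxon S, Taxon U, Taxon V}.
Character 2 (derived state 'present') is unique to Taxon V (autapomorphy; uninformative for grouping).
Character 3: derived state 'present' in Taxon V only — an autapomorphy, so it tells us nothing about relationships among taxa.
Character 4 (derived state 'present') is shared by Taxon S and Taxon V — a synapomorphy uniting that clade.
Most parsimonious ingroup topology: ((Taxon U,(Taxon S,Taxon V)),Taxon B).
Taxon S and Taxon V form a cherry on this tree, so they are sister taxa.

Taxon V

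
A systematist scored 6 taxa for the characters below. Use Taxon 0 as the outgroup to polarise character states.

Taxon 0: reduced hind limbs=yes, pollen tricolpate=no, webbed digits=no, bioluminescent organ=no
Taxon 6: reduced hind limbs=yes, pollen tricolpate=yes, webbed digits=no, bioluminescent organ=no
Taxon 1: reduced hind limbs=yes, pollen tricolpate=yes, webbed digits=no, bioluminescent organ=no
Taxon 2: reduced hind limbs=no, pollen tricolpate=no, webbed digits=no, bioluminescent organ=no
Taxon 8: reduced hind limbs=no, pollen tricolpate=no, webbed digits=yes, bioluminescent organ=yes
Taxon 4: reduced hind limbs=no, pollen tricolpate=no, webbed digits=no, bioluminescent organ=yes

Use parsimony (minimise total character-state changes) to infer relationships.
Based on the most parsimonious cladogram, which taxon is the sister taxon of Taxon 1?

Character polarity is set by the outgroup: the derived state is whichever differs from the outgroup's state, so for reduced hind limbs the derived state is 'no', and for the remaining characters it is 'yes'.
reduced hind limbs (derived state 'no') is shared by Taxon 2, Taxon 4, and Taxon 8 — a synapomorphy uniting that clade.
Only Taxon 1 and Taxon 6 show the derived state 'yes' for pollen tricolpate, supporting them as a clade.
webbed digits: derived state 'yes' in Taxon 8 only — an autapomorphy, so it tells us nothing about relationships among taxa.
bioluminescent organ (derived state 'yes') is shared by Taxon 4 and Taxon 8 — a synapomorphy uniting that clade.
Most parsimonious ingroup topology: ((Taxon 6,Taxon 1),(Taxon 2,(Taxon 8,Taxon 4))).
Taxon 1 and Taxon 6 form a cherry on this tree, so they are sister taxa.

Taxon 6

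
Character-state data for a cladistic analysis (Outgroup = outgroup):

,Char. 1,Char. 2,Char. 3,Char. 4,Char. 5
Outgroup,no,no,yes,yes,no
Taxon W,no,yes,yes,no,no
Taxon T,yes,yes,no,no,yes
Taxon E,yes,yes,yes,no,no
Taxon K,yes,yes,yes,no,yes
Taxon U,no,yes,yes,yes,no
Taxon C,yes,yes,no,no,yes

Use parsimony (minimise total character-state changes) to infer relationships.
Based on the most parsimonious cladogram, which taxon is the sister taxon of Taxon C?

Taxon T

Character polarity is set by the outgroup: the derived state is whichever differs from the outgroup's state, so for Char. 3, Char. 4 the derived state is 'no', and for the remaining characters it is 'yes'.
Char. 1: derived state 'yes' in Taxon C, Taxon E, Taxon K, and Taxon T only — synapomorphy for {Taxon C, Taxon E, Taxon K, Taxon T}.
Char. 2 (derived state 'yes') is shared by all ingroup taxa — unites the whole ingroup.
Only Taxon C and Taxon T show the derived state 'no' for Char. 3, supporting them as a clade.
Char. 4: derived state 'no' in Taxon C, Taxon E, Taxon K, Taxon T, and Taxon W only — synapomorphy for {Taxon C, Taxon E, Taxon K, Taxon T, Taxon W}.
Char. 5: derived state 'yes' in Taxon C, Taxon K, and Taxon T only — synapomorphy for {Taxon C, Taxon K, Taxon T}.
Most parsimonious ingroup topology: ((Taxon W,(((Taxon T,Taxon C),Taxon K),Taxon E)),Taxon U).
Taxon C and Taxon T form a cherry on this tree, so they are sister taxa.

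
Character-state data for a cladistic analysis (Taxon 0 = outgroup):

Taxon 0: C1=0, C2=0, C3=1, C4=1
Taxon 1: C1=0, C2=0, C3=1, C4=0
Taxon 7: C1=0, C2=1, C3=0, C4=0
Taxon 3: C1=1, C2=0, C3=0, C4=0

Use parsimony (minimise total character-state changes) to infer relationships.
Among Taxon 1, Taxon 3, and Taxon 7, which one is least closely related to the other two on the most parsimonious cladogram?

Character polarity is set by the outgroup: the derived state is whichever differs from the outgroup's state, so for C3, C4 the derived state is '0', and for the remaining characters it is '1'.
C1 (derived state '1') is unique to Taxon 3 (autapomorphy; uninformative for grouping).
C2 (derived state '1') is unique to Taxon 7 (autapomorphy; uninformative for grouping).
Only Taxon 3 and Taxon 7 show the derived state '0' for C3, supporting them as a clade.
All ingroup taxa share the derived state '0' for C4; it defines the ingroup but does not resolve relationships within it.
Most parsimonious ingroup topology: (Taxon 1,(Taxon 7,Taxon 3)).
Taxon 3 and Taxon 7 share a more recent common ancestor with each other than either does with Taxon 1, so Taxon 1 is the least closely related of the three.

Taxon 1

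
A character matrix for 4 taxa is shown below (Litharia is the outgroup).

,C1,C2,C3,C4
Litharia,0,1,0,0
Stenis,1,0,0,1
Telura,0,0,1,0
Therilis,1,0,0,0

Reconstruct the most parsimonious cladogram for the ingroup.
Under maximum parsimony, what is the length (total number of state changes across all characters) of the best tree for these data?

4

Character polarity is set by the outgroup: the derived state is whichever differs from the outgroup's state, so for C2 the derived state is '0', and for the remaining characters it is '1'.
C1 (derived state '1') is shared by Stenis and Therilis — a synapomorphy uniting that clade.
C2 (derived state '0') is shared by all ingroup taxa — unites the whole ingroup.
C3 (derived state '1') is unique to Telura (autapomorphy; uninformative for grouping).
C4: derived state '1' in Stenis only — an autapomorphy, so it tells us nothing about relationships among taxa.
Most parsimonious ingroup topology: ((Stenis,Therilis),Telura).
Changes per character on this tree: C1: 1; C2: 1; C3: 1; C4: 1.
Total = 4.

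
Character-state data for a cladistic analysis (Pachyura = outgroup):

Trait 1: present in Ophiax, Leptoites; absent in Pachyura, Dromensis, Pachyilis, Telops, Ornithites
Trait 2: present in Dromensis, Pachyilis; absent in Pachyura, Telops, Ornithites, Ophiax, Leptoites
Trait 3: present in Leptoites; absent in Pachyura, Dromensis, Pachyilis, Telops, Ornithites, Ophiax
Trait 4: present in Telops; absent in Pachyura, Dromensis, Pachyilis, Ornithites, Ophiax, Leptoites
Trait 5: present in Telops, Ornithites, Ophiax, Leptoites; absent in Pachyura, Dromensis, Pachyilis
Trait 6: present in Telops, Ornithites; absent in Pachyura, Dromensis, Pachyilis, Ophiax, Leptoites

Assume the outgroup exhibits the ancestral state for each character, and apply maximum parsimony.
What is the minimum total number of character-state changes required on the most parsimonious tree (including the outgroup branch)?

6

The outgroup has state 'absent' for every character, so 'present' is the derived state throughout.
Trait 1: derived state 'present' in Leptoites and Ophiax only — synapomorphy for {Leptoites, Ophiax}.
Trait 2: derived state 'present' in Dromensis and Pachyilis only — synapomorphy for {Dromensis, Pachyilis}.
Trait 3: derived state 'present' in Leptoites only — an autapomorphy, so it tells us nothing about relationships among taxa.
Trait 4 (derived state 'present') is unique to Telops (autapomorphy; uninformative for grouping).
Trait 5 (derived state 'present') is shared by Leptoites, Ophiax, Ornithites, and Telops — a synapomorphy uniting that clade.
Only Ornithites and Telops show the derived state 'present' for Trait 6, supporting them as a clade.
Most parsimonious ingroup topology: ((Dromensis,Pachyilis),((Telops,Ornithites),(Ophiax,Leptoites))).
Changes per character on this tree: Trait 1: 1; Trait 2: 1; Trait 3: 1; Trait 4: 1; Trait 5: 1; Trait 6: 1.
Total = 6.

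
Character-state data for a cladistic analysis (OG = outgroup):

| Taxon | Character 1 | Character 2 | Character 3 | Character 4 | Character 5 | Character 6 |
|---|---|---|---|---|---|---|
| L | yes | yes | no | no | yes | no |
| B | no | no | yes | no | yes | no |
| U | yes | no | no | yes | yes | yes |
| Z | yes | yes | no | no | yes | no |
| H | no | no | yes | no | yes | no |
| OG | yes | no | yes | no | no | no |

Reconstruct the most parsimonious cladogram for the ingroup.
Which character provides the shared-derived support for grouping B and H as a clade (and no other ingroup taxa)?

Character 1

Character polarity is set by the outgroup: the derived state is whichever differs from the outgroup's state, so for Character 1, Character 3 the derived state is 'no', and for the remaining characters it is 'yes'.
Character 1: derived state 'no' in B and H only — synapomorphy for {B, H}.
Character 2 (derived state 'yes') is shared by L and Z — a synapomorphy uniting that clade.
Only L, U, and Z show the derived state 'no' for Character 3, supporting them as a clade.
Character 4 (derived state 'yes') is unique to U (autapomorphy; uninformative for grouping).
Character 5 (derived state 'yes') is shared by all ingroup taxa — unites the whole ingroup.
Character 6 (derived state 'yes') is unique to U (autapomorphy; uninformative for grouping).
Most parsimonious ingroup topology: ((U,(Z,L)),(B,H)).
The clade {B, H} is supported by Character 1: its derived state 'no' occurs in exactly those taxa and in no other taxon (including the outgroup).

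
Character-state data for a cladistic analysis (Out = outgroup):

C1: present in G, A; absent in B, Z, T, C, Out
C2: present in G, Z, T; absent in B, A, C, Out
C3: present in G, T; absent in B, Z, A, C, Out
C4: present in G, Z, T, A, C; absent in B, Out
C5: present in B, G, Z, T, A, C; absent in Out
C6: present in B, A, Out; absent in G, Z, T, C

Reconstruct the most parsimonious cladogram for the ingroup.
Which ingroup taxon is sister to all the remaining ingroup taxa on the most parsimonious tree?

Character polarity is set by the outgroup: the derived state is whichever differs from the outgroup's state, so for C6 the derived state is 'absent', and for the remaining characters it is 'present'.
C1 groups A and G, which is incompatible with the clades supported by the remaining characters; treating it as convergent (homoplasy) costs fewer steps than any alternative tree.
C2: derived state 'present' in G, T, and Z only — synapomorphy for {G, T, Z}.
C3 (derived state 'present') is shared by G and T — a synapomorphy uniting that clade.
C4 (derived state 'present') is shared by A, C, G, T, and Z — a synapomorphy uniting that clade.
All ingroup taxa share the derived state 'present' for C5; it defines the ingroup but does not resolve relationships within it.
C6 (derived state 'absent') is shared by C, G, T, and Z — a synapomorphy uniting that clade.
Most parsimonious ingroup topology: (((((T,G),Z),C),A),B).
B is sister to the clade containing all other ingroup taxa, so it is the earliest-diverging (most basal) ingroup lineage.

B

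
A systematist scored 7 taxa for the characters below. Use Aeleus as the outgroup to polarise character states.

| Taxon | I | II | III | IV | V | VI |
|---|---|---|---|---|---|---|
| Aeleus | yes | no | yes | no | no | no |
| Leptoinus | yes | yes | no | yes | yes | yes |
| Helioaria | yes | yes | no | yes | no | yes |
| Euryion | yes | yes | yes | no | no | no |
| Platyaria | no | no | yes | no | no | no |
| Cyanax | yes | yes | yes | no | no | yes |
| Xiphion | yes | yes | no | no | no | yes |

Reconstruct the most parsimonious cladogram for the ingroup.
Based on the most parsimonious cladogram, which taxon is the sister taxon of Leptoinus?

Character polarity is set by the outgroup: the derived state is whichever differs from the outgroup's state, so for I, III the derived state is 'no', and for the remaining characters it is 'yes'.
I: derived state 'no' in Platyaria only — an autapomorphy, so it tells us nothing about relationships among taxa.
II (derived state 'yes') is shared by Cyanax, Euryion, Helioaria, Leptoinus, and Xiphion — a synapomorphy uniting that clade.
Only Helioaria, Leptoinus, and Xiphion show the derived state 'no' for III, supporting them as a clade.
IV (derived state 'yes') is shared by Helioaria and Leptoinus — a synapomorphy uniting that clade.
V: derived state 'yes' in Leptoinus only — an autapomorphy, so it tells us nothing about relationships among taxa.
Only Cyanax, Helioaria, Leptoinus, and Xiphion show the derived state 'yes' for VI, supporting them as a clade.
Most parsimonious ingroup topology: (((((Leptoinus,Helioaria),Xiphion),Cyanax),Euryion),Platyaria).
Leptoinus and Helioaria form a cherry on this tree, so they are sister taxa.

Helioaria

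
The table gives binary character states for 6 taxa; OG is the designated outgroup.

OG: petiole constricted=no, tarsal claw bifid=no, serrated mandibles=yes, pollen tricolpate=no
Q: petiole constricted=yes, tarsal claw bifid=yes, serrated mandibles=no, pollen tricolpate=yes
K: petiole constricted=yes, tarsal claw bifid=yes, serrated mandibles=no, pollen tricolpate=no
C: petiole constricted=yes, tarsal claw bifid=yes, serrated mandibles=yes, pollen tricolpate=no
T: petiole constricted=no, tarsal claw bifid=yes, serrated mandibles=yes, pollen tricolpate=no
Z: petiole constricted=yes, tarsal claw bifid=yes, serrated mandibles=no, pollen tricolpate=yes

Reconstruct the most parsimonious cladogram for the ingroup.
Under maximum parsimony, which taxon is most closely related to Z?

Q

Character polarity is set by the outgroup: the derived state is whichever differs from the outgroup's state, so for serrated mandibles the derived state is 'no', and for the remaining characters it is 'yes'.
petiole constricted (derived state 'yes') is shared by C, K, Q, and Z — a synapomorphy uniting that clade.
tarsal claw bifid (derived state 'yes') is shared by all ingroup taxa — unites the whole ingroup.
serrated mandibles (derived state 'no') is shared by K, Q, and Z — a synapomorphy uniting that clade.
pollen tricolpate: derived state 'yes' in Q and Z only — synapomorphy for {Q, Z}.
Most parsimonious ingroup topology: ((((Q,Z),K),C),T).
Z and Q form a cherry on this tree, so they are sister taxa.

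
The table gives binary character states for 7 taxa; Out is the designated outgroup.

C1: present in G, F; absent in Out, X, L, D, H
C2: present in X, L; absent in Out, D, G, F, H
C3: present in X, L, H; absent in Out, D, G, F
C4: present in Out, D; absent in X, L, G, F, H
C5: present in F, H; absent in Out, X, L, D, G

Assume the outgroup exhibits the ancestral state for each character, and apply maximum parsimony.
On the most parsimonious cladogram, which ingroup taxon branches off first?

Character polarity is set by the outgroup: the derived state is whichever differs from the outgroup's state, so for C4 the derived state is 'absent', and for the remaining characters it is 'present'.
Only F and G show the derived state 'present' for C1, supporting them as a clade.
C2: derived state 'present' in L and X only — synapomorphy for {L, X}.
C3: derived state 'present' in H, L, and X only — synapomorphy for {H, L, X}.
C4: derived state 'absent' in F, G, H, L, and X only — synapomorphy for {F, G, H, L, X}.
C5 groups F and H, which is incompatible with the clades supported by the remaining characters; treating it as convergent (homoplasy) costs fewer steps than any alternative tree.
Most parsimonious ingroup topology: ((((X,L),H),(G,F)),D).
D is sister to the clade containing all other ingroup taxa, so it is the earliest-diverging (most basal) ingroup lineage.

D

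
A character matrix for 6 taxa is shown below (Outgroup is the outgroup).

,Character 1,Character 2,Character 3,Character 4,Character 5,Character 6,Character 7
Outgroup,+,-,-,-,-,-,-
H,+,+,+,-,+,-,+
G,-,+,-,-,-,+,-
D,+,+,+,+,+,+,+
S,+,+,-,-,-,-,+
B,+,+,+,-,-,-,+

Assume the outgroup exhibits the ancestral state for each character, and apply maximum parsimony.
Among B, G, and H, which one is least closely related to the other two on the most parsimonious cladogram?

G

Character polarity is set by the outgroup: the derived state is whichever differs from the outgroup's state, so for Character 1 the derived state is '-', and for the remaining characters it is '+'.
Character 1: derived state '-' in G only — an autapomorphy, so it tells us nothing about relationships among taxa.
All ingroup taxa share the derived state '+' for Character 2; it defines the ingroup but does not resolve relationships within it.
Character 3 (derived state '+') is shared by B, D, and H — a synapomorphy uniting that clade.
Character 4 (derived state '+') is unique to D (autapomorphy; uninformative for grouping).
Character 5 (derived state '+') is shared by D and H — a synapomorphy uniting that clade.
Character 6 groups D and G, which is incompatible with the clades supported by the remaining characters; treating it as convergent (homoplasy) costs fewer steps than any alternative tree.
Only B, D, H, and S show the derived state '+' for Character 7, supporting them as a clade.
Most parsimonious ingroup topology: ((((H,D),B),S),G).
H and B share a more recent common ancestor with each other than either does with G, so G is the least closely related of the three.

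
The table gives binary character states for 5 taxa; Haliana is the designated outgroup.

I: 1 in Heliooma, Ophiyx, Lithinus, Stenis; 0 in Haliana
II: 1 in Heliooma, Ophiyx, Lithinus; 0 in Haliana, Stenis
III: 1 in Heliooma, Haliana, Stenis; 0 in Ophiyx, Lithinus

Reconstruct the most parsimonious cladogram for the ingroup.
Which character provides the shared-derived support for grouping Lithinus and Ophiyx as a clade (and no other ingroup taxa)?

Character polarity is set by the outgroup: the derived state is whichever differs from the outgroup's state, so for III the derived state is '0', and for the remaining characters it is '1'.
I (derived state '1') is shared by all ingroup taxa — unites the whole ingroup.
Only Heliooma, Lithinus, and Ophiyx show the derived state '1' for II, supporting them as a clade.
III: derived state '0' in Lithinus and Ophiyx only — synapomorphy for {Lithinus, Ophiyx}.
Most parsimonious ingroup topology: ((Heliooma,(Ophiyx,Lithinus)),Stenis).
The clade {Lithinus, Ophiyx} is supported by III: its derived state '0' occurs in exactly those taxa and in no other taxon (including the outgroup).

III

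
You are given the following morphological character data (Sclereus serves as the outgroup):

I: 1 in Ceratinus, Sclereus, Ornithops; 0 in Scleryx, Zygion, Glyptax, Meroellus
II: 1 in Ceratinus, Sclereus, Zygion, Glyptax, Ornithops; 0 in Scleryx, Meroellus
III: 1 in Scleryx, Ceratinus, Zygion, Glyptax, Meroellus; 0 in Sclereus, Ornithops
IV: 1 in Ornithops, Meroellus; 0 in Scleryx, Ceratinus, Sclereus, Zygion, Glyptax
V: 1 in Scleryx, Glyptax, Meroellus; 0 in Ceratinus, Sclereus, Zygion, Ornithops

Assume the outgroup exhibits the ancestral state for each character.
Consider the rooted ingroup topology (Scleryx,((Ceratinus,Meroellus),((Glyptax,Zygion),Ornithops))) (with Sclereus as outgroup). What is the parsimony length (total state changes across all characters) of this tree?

12

Map each character onto (Scleryx,((Ceratinus,Meroellus),((Glyptax,Zygion),Ornithops))) (rooted by Sclereus) and count the minimum state changes it requires (Fitch parsimony):
I: 3; II: 2; III: 2; IV: 2; V: 3.
Total tree length = 12.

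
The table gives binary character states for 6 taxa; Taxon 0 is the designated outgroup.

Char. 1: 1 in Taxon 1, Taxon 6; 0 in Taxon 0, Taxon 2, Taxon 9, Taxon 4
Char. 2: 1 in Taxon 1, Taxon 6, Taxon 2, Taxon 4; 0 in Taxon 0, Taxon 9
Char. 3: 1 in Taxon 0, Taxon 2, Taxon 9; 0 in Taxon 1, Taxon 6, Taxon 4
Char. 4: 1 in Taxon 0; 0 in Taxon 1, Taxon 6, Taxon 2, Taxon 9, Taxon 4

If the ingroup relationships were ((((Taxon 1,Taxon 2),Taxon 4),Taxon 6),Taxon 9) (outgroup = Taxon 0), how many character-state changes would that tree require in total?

6

Map each character onto ((((Taxon 1,Taxon 2),Taxon 4),Taxon 6),Taxon 9) (rooted by Taxon 0) and count the minimum state changes it requires (Fitch parsimony):
Char. 1: 2; Char. 2: 1; Char. 3: 2; Char. 4: 1.
Total tree length = 6.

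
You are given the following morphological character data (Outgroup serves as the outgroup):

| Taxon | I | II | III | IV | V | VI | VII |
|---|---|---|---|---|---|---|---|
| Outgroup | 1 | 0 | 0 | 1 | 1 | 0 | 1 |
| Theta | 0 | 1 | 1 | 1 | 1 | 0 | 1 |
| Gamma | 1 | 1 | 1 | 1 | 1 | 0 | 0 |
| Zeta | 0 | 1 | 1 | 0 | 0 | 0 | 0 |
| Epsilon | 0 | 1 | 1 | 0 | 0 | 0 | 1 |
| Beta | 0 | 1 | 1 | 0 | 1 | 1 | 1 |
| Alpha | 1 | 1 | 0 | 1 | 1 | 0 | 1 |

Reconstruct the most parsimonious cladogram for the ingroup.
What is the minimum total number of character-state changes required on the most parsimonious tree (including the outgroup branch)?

8

Character polarity is set by the outgroup: the derived state is whichever differs from the outgroup's state, so for I, IV, V, VII the derived state is '0', and for the remaining characters it is '1'.
I: derived state '0' in Beta, Epsilon, Theta, and Zeta only — synapomorphy for {Beta, Epsilon, Theta, Zeta}.
All ingroup taxa share the derived state '1' for II; it defines the ingroup but does not resolve relationships within it.
III: derived state '1' in Beta, Epsilon, Gamma, Theta, and Zeta only — synapomorphy for {Beta, Epsilon, Gamma, Theta, Zeta}.
IV: derived state '0' in Beta, Epsilon, and Zeta only — synapomorphy for {Beta, Epsilon, Zeta}.
Only Epsilon and Zeta show the derived state '0' for V, supporting them as a clade.
VI (derived state '1') is unique to Beta (autapomorphy; uninformative for grouping).
VII groups Gamma and Zeta, which is incompatible with the clades supported by the remaining characters; treating it as convergent (homoplasy) costs fewer steps than any alternative tree.
Most parsimonious ingroup topology: (((Theta,((Zeta,Epsilon),Beta)),Gamma),Alpha).
Changes per character on this tree: I: 1; II: 1; III: 1; IV: 1; V: 1; VI: 1; VII: 2.
Total = 8.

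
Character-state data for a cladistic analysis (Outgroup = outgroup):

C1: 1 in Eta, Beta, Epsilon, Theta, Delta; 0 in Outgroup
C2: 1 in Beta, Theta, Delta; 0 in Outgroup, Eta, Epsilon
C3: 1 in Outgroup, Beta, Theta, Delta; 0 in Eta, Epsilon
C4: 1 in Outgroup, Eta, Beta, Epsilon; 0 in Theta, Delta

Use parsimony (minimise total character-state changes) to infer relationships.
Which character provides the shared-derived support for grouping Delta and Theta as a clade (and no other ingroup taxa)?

Character polarity is set by the outgroup: the derived state is whichever differs from the outgroup's state, so for C3, C4 the derived state is '0', and for the remaining characters it is '1'.
All ingroup taxa share the derived state '1' for C1; it defines the ingroup but does not resolve relationships within it.
C2 (derived state '1') is shared by Beta, Delta, and Theta — a synapomorphy uniting that clade.
C3: derived state '0' in Epsilon and Eta only — synapomorphy for {Epsilon, Eta}.
Only Delta and Theta show the derived state '0' for C4, supporting them as a clade.
Most parsimonious ingroup topology: ((Eta,Epsilon),(Beta,(Theta,Delta))).
The clade {Delta, Theta} is supported by C4: its derived state '0' occurs in exactly those taxa and in no other taxon (including the outgroup).

C4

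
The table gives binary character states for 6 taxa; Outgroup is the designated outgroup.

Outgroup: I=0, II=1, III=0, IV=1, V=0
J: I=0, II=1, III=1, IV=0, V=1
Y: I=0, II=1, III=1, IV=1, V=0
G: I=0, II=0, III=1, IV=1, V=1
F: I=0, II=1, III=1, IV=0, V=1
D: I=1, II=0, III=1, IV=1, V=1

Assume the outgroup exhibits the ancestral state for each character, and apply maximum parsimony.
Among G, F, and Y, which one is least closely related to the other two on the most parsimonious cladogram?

Character polarity is set by the outgroup: the derived state is whichever differs from the outgroup's state, so for II, IV the derived state is '0', and for the remaining characters it is '1'.
I (derived state '1') is unique to D (autapomorphy; uninformative for grouping).
II (derived state '0') is shared by D and G — a synapomorphy uniting that clade.
All ingroup taxa share the derived state '1' for III; it defines the ingroup but does not resolve relationships within it.
IV (derived state '0') is shared by F and J — a synapomorphy uniting that clade.
V (derived state '1') is shared by D, F, G, and J — a synapomorphy uniting that clade.
Most parsimonious ingroup topology: (((J,F),(G,D)),Y).
G and F share a more recent common ancestor with each other than either does with Y, so Y is the least closely related of the three.

Y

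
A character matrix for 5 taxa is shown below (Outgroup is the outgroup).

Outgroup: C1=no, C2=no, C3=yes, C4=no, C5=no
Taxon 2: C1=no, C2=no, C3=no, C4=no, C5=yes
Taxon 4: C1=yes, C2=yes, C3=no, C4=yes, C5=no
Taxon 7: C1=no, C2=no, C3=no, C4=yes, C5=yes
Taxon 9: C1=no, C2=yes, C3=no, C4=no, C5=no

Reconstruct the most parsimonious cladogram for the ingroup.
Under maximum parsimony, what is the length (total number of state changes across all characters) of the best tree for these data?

6

Character polarity is set by the outgroup: the derived state is whichever differs from the outgroup's state, so for C3 the derived state is 'no', and for the remaining characters it is 'yes'.
C1: derived state 'yes' in Taxon 4 only — an autapomorphy, so it tells us nothing about relationships among taxa.
C2: derived state 'yes' in Taxon 4 and Taxon 9 only — synapomorphy for {Taxon 4, Taxon 9}.
C3 (derived state 'no') is shared by all ingroup taxa — unites the whole ingroup.
C4 groups Taxon 4 and Taxon 7, which is incompatible with the clades supported by the remaining characters; treating it as convergent (homoplasy) costs fewer steps than any alternative tree.
C5: derived state 'yes' in Taxon 2 and Taxon 7 only — synapomorphy for {Taxon 2, Taxon 7}.
Most parsimonious ingroup topology: ((Taxon 2,Taxon 7),(Taxon 4,Taxon 9)).
Changes per character on this tree: C1: 1; C2: 1; C3: 1; C4: 2; C5: 1.
Total = 6.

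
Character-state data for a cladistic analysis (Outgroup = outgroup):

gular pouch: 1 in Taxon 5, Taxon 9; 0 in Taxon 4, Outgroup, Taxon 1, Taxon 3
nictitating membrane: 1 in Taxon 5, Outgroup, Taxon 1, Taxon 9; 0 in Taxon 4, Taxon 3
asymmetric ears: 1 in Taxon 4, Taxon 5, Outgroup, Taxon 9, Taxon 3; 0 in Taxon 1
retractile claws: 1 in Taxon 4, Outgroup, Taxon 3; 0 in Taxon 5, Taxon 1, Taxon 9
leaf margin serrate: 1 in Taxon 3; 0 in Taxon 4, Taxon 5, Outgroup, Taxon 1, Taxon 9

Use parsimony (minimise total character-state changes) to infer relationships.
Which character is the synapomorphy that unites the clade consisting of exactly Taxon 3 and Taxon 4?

nictitating membrane

Character polarity is set by the outgroup: the derived state is whichever differs from the outgroup's state, so for nictitating membrane, asymmetric ears, retractile claws the derived state is '0', and for the remaining characters it is '1'.
Only Taxon 5 and Taxon 9 show the derived state '1' for gular pouch, supporting them as a clade.
nictitating membrane (derived state '0') is shared by Taxon 3 and Taxon 4 — a synapomorphy uniting that clade.
asymmetric ears: derived state '0' in Taxon 1 only — an autapomorphy, so it tells us nothing about relationships among taxa.
retractile claws (derived state '0') is shared by Taxon 1, Taxon 5, and Taxon 9 — a synapomorphy uniting that clade.
leaf margin serrate (derived state '1') is unique to Taxon 3 (autapomorphy; uninformative for grouping).
Most parsimonious ingroup topology: ((Taxon 4,Taxon 3),((Taxon 5,Taxon 9),Taxon 1)).
The clade {Taxon 3, Taxon 4} is supported by nictitating membrane: its derived state '0' occurs in exactly those taxa and in no other taxon (including the outgroup).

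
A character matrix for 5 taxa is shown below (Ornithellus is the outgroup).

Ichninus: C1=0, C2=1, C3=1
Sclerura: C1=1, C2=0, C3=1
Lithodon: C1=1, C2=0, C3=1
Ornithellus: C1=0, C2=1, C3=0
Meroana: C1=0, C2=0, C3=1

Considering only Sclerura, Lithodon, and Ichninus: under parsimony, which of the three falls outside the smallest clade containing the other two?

Ichninus

Character polarity is set by the outgroup: the derived state is whichever differs from the outgroup's state, so for C2 the derived state is '0', and for the remaining characters it is '1'.
C1: derived state '1' in Lithodon and Sclerura only — synapomorphy for {Lithodon, Sclerura}.
C2: derived state '0' in Lithodon, Meroana, and Sclerura only — synapomorphy for {Lithodon, Meroana, Sclerura}.
C3 (derived state '1') is shared by all ingroup taxa — unites the whole ingroup.
Most parsimonious ingroup topology: (((Sclerura,Lithodon),Meroana),Ichninus).
Lithodon and Sclerura share a more recent common ancestor with each other than either does with Ichninus, so Ichninus is the least closely related of the three.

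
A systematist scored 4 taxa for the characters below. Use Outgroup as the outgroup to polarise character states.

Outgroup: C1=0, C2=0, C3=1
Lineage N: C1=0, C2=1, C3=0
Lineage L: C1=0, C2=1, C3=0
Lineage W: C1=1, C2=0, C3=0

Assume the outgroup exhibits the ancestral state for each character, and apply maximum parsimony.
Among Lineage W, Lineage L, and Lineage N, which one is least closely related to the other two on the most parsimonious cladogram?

Character polarity is set by the outgroup: the derived state is whichever differs from the outgroup's state, so for C3 the derived state is '0', and for the remaining characters it is '1'.
C1 (derived state '1') is unique to Lineage W (autapomorphy; uninformative for grouping).
C2 (derived state '1') is shared by Lineage L and Lineage N — a synapomorphy uniting that clade.
All ingroup taxa share the derived state '0' for C3; it defines the ingroup but does not resolve relationships within it.
Most parsimonious ingroup topology: ((Lineage N,Lineage L),Lineage W).
Lineage N and Lineage L share a more recent common ancestor with each other than either does with Lineage W, so Lineage W is the least closely related of the three.

Lineage W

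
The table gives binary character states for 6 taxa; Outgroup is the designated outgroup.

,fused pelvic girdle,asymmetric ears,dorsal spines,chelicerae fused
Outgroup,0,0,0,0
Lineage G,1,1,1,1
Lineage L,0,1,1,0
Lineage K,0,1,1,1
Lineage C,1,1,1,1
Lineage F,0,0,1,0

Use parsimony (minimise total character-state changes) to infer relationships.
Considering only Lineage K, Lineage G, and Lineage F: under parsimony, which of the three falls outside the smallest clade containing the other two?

The outgroup has state '0' for every character, so '1' is the derived state throughout.
fused pelvic girdle: derived state '1' in Lineage C and Lineage G only — synapomorphy for {Lineage C, Lineage G}.
asymmetric ears: derived state '1' in Lineage C, Lineage G, Lineage K, and Lineage L only — synapomorphy for {Lineage C, Lineage G, Lineage K, Lineage L}.
All ingroup taxa share the derived state '1' for dorsal spines; it defines the ingroup but does not resolve relationships within it.
Only Lineage C, Lineage G, and Lineage K show the derived state '1' for chelicerae fused, supporting them as a clade.
Most parsimonious ingroup topology: ((((Lineage G,Lineage C),Lineage K),Lineage L),Lineage F).
Lineage K and Lineage G share a more recent common ancestor with each other than either does with Lineage F, so Lineage F is the least closely related of the three.

Lineage F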